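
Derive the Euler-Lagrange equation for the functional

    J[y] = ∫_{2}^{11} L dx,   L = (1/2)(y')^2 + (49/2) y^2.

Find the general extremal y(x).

The Lagrangian is L = (1/2)(y')^2 + (49/2) y^2.
∂L/∂y = 49y.
∂L/∂y' = y'.
The Euler-Lagrange equation d/dx(∂L/∂y') − ∂L/∂y = 0 becomes:
    y'' - 49 y = 0
General solution: y(x) = A e^(7x) + B e^(-7x), where A and B are arbitrary constants fixed by the endpoint conditions.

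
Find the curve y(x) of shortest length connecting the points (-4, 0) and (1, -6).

Arc-length functional: J[y] = ∫ sqrt(1 + (y')^2) dx.
Lagrangian L = sqrt(1 + (y')^2) has no explicit y dependence, so ∂L/∂y = 0 and the Euler-Lagrange equation gives
    d/dx( y' / sqrt(1 + (y')^2) ) = 0  ⇒  y' / sqrt(1 + (y')^2) = const.
Hence y' is constant, so y(x) is affine.
Fitting the endpoints (-4, 0) and (1, -6):
    slope m = ((-6) − 0) / (1 − (-4)) = -6/5,
    intercept c = 0 − m·(-4) = -24/5.
Extremal: y(x) = (-6/5) x - 24/5.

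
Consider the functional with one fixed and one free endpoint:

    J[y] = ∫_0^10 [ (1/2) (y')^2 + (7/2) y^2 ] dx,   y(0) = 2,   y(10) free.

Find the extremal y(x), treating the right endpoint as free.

The Lagrangian L = (1/2) (y')^2 + (7/2) y^2 gives
    ∂L/∂y = 7 y,   ∂L/∂y' = y'.
Euler-Lagrange: y'' − 7 y = 0.
With k = sqrt(7), the general solution is
    y(x) = A cosh(sqrt(7) x) + B sinh(sqrt(7) x).
Fixed left endpoint y(0) = 2 ⇒ A = 2.
The right endpoint x = 10 is free, so the natural (transversality) condition is ∂L/∂y' |_{x=10} = 0, i.e. y'(10) = 0.
Compute y'(x) = A k sinh(k x) + B k cosh(k x), so
    y'(10) = A k sinh(k·10) + B k cosh(k·10) = 0
    ⇒ B = −A tanh(k·10) = − 2 tanh(sqrt(7)·10).
Therefore the extremal is
    y(x) = 2 cosh(sqrt(7) x) − 2 tanh(sqrt(7)·10) sinh(sqrt(7) x).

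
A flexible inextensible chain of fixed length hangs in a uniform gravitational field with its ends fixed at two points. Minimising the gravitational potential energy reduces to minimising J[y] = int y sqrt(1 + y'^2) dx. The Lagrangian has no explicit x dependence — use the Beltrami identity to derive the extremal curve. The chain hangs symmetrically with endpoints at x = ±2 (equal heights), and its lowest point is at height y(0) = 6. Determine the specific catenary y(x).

The Lagrangian L(y, y') = y sqrt(1 + y'^2) has no explicit x dependence, so the Beltrami identity applies:
    L − y' ∂L/∂y' = C.
Compute ∂L/∂y' = y · y' / sqrt(1 + y'^2). Then
    L − y' ∂L/∂y'
    = y sqrt(1 + y'^2) − y · y'^2 / sqrt(1 + y'^2)
    = y (1 + y'^2 − y'^2) / sqrt(1 + y'^2)
    = y / sqrt(1 + y'^2) = C.
Squaring gives y^2 = C^2 (1 + y'^2), i.e.
    y'^2 = y^2 / C^2 − 1.
Separating variables,
    dy / sqrt(y^2 − C^2) = dx / C,
and integrating gives arccosh(y / C) = (x − a)/C, so
    y(x) = C cosh((x − a)/C),
the catenary. The constants C and a are fixed by the two endpoint conditions (and, for the hanging-chain problem, the length constraint selects C).
Now fit the given data. The endpoints x = ±2 are symmetric at equal height, so the catenary is even about its minimum: a = 0 and y(x) = C cosh(x/C). The lowest point is y(0) = C cosh(0) = C, and we are told y(0) = 6, so C = 6. Therefore
    y(x) = 6 cosh(x/6),
and at the endpoints
    y(±2) = 6 cosh(2/6).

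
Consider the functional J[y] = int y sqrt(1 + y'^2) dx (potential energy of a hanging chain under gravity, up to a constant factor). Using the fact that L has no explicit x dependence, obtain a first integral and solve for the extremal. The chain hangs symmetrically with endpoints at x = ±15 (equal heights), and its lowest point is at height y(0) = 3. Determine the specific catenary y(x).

The Lagrangian L(y, y') = y sqrt(1 + y'^2) has no explicit x dependence, so the Beltrami identity applies:
    L − y' ∂L/∂y' = C.
Compute ∂L/∂y' = y · y' / sqrt(1 + y'^2). Then
    L − y' ∂L/∂y'
    = y sqrt(1 + y'^2) − y · y'^2 / sqrt(1 + y'^2)
    = y (1 + y'^2 − y'^2) / sqrt(1 + y'^2)
    = y / sqrt(1 + y'^2) = C.
Squaring gives y^2 = C^2 (1 + y'^2), i.e.
    y'^2 = y^2 / C^2 − 1.
Separating variables,
    dy / sqrt(y^2 − C^2) = dx / C,
and integrating gives arccosh(y / C) = (x − a)/C, so
    y(x) = C cosh((x − a)/C),
the catenary. The constants C and a are fixed by the two endpoint conditions (and, for the hanging-chain problem, the length constraint selects C).
Now fit the given data. The endpoints x = ±15 are symmetric at equal height, so the catenary is even about its minimum: a = 0 and y(x) = C cosh(x/C). The lowest point is y(0) = C cosh(0) = C, and we are told y(0) = 3, so C = 3. Therefore
    y(x) = 3 cosh(x/3),
and at the endpoints
    y(±15) = 3 cosh(15/3).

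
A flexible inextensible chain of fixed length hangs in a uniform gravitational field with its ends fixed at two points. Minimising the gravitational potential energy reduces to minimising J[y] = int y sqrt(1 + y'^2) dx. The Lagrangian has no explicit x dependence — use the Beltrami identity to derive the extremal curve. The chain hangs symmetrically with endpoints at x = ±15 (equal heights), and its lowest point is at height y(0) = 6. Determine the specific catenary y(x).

The Lagrangian L(y, y') = y sqrt(1 + y'^2) has no explicit x dependence, so the Beltrami identity applies:
    L − y' ∂L/∂y' = C.
Compute ∂L/∂y' = y · y' / sqrt(1 + y'^2). Then
    L − y' ∂L/∂y'
    = y sqrt(1 + y'^2) − y · y'^2 / sqrt(1 + y'^2)
    = y (1 + y'^2 − y'^2) / sqrt(1 + y'^2)
    = y / sqrt(1 + y'^2) = C.
Squaring gives y^2 = C^2 (1 + y'^2), i.e.
    y'^2 = y^2 / C^2 − 1.
Separating variables,
    dy / sqrt(y^2 − C^2) = dx / C,
and integrating gives arccosh(y / C) = (x − a)/C, so
    y(x) = C cosh((x − a)/C),
the catenary. The constants C and a are fixed by the two endpoint conditions (and, for the hanging-chain problem, the length constraint selects C).
Now fit the given data. The endpoints x = ±15 are symmetric at equal height, so the catenary is even about its minimum: a = 0 and y(x) = C cosh(x/C). The lowest point is y(0) = C cosh(0) = C, and we are told y(0) = 6, so C = 6. Therefore
    y(x) = 6 cosh(x/6),
and at the endpoints
    y(±15) = 6 cosh(15/6).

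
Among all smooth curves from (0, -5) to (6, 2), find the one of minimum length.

Arc-length functional: J[y] = ∫ sqrt(1 + (y')^2) dx.
Lagrangian L = sqrt(1 + (y')^2) has no explicit y dependence, so ∂L/∂y = 0 and the Euler-Lagrange equation gives
    d/dx( y' / sqrt(1 + (y')^2) ) = 0  ⇒  y' / sqrt(1 + (y')^2) = const.
Hence y' is constant, so y(x) is affine.
Fitting the endpoints (0, -5) and (6, 2):
    slope m = (2 − (-5)) / (6 − 0) = 7/6,
    intercept c = (-5) − m·0 = -5.
Extremal: y(x) = (7/6) x - 5.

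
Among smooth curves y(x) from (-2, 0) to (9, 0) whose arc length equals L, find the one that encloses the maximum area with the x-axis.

Set up the augmented Lagrangian using a multiplier λ for the length constraint:
    F(y, y') = y − λ sqrt(1 + y'^2).
F has no explicit x dependence, so the Beltrami identity yields a first integral
    F − y' ∂F/∂y' = C.
Compute ∂F/∂y' = −λ y' / sqrt(1 + y'^2). Then
    y − λ sqrt(1 + y'^2) + λ y'^2 / sqrt(1 + y'^2) = C
    ⇒  y − λ / sqrt(1 + y'^2) = C.
Solving for y' and integrating gives
    (x − a)^2 + (y − b)^2 = λ^2,
a circular arc of radius λ. The constants a, b are determined by the endpoint conditions y(-2) = y(9) = 0, and λ is fixed implicitly by the length constraint
    ∫_{-2}^{9} sqrt(1 + y'^2) dx = L.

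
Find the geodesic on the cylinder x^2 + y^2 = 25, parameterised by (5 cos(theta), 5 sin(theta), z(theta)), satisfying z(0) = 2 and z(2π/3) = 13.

Parameterise the cylinder of radius R = 5 as
    r(θ) = (5 cos θ, 5 sin θ, z(θ)).
The arc-length element is
    ds = sqrt(25 + (dz/dθ)^2) dθ,
so the Lagrangian is L = sqrt(25 + z'^2).
L depends on z' only, not on z or θ, so ∂L/∂z = 0 and
    ∂L/∂z' = z' / sqrt(25 + z'^2).
The Euler-Lagrange equation gives
    d/dθ( z' / sqrt(25 + z'^2) ) = 0,
so z' is constant. Integrating once:
    z(θ) = a θ + b,
a helix on the cylinder (a straight line when the cylinder is unrolled). The constants a, b are determined by the endpoint conditions.
With endpoint conditions z(0) = 2 and z(2π/3) = 13: from z(0) = b we get b = 2, and a·2π/3 + 2 = 13 gives a = 33/(2π), so
    z(θ) = (33/(2π)) θ + 2.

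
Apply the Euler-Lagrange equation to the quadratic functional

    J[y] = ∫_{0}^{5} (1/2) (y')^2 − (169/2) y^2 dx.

The Lagrangian is L = (1/2) (y')^2 − (169/2) y^2.
Compute ∂L/∂y = -169y, ∂L/∂y' = y'.
The Euler-Lagrange equation d/dx(∂L/∂y') − ∂L/∂y = 0 reduces to
    y'' + 169 y = 0.
Its general solution is
    y(x) = A sin(13x) + B cos(13x),
with A, B fixed by the endpoint conditions.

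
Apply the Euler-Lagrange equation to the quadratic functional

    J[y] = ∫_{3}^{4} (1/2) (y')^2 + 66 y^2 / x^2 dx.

The Lagrangian is L = (1/2) (y')^2 + 66 y^2 / x^2.
Compute ∂L/∂y = 132y/x^2, ∂L/∂y' = y'.
The Euler-Lagrange equation d/dx(∂L/∂y') − ∂L/∂y = 0 reduces to
    y'' − 132/x^2 · y = 0  (x > 0).
Its general solution is
    y(x) = A x^12 + B x^(-11),
with A, B fixed by the endpoint conditions.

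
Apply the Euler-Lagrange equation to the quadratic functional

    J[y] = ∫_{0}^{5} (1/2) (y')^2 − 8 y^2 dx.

The Lagrangian is L = (1/2) (y')^2 − 8 y^2.
Compute ∂L/∂y = -16y, ∂L/∂y' = y'.
The Euler-Lagrange equation d/dx(∂L/∂y') − ∂L/∂y = 0 reduces to
    y'' + 16 y = 0.
Its general solution is
    y(x) = A sin(4x) + B cos(4x),
with A, B fixed by the endpoint conditions.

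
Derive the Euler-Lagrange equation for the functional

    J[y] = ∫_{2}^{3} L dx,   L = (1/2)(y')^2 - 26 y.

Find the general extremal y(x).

The Lagrangian is L = (1/2)(y')^2 - 26 y.
∂L/∂y = -26.
∂L/∂y' = y'.
The Euler-Lagrange equation d/dx(∂L/∂y') − ∂L/∂y = 0 becomes:
    y'' + 26 = 0
General solution: y(x) = -13 x^2 + A x + B, where A and B are arbitrary constants fixed by the endpoint conditions.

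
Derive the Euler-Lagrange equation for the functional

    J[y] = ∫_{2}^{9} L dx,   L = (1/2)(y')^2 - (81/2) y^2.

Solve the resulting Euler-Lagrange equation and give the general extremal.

The Lagrangian is L = (1/2)(y')^2 - (81/2) y^2.
∂L/∂y = -81y.
∂L/∂y' = y'.
The Euler-Lagrange equation d/dx(∂L/∂y') − ∂L/∂y = 0 becomes:
    y'' + 81 y = 0
General solution: y(x) = A sin(9x) + B cos(9x), where A and B are arbitrary constants fixed by the endpoint conditions.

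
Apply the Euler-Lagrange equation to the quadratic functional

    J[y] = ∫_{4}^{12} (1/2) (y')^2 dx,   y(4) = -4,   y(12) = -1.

The Lagrangian is L = (1/2) (y')^2.
Compute ∂L/∂y = 0, ∂L/∂y' = y'.
The Euler-Lagrange equation d/dx(∂L/∂y') − ∂L/∂y = 0 reduces to
    y'' = 0.
Its general solution is
    y(x) = A x + B,
with A, B fixed by the endpoint conditions.
Applying the endpoint conditions y(4) = -4 and y(12) = -1: solve A·4 + B = -4 and A·12 + B = -1. Subtracting gives A(12 − 4) = -1 − -4, so A = 3/8, and B = -4 − A·4 = -11/2. Therefore
    y(x) = (3/8) x - 11/2.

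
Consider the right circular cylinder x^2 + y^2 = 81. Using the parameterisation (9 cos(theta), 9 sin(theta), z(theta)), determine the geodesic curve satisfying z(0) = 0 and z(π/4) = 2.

Parameterise the cylinder of radius R = 9 as
    r(θ) = (9 cos θ, 9 sin θ, z(θ)).
The arc-length element is
    ds = sqrt(81 + (dz/dθ)^2) dθ,
so the Lagrangian is L = sqrt(81 + z'^2).
L depends on z' only, not on z or θ, so ∂L/∂z = 0 and
    ∂L/∂z' = z' / sqrt(81 + z'^2).
The Euler-Lagrange equation gives
    d/dθ( z' / sqrt(81 + z'^2) ) = 0,
so z' is constant. Integrating once:
    z(θ) = a θ + b,
a helix on the cylinder (a straight line when the cylinder is unrolled). The constants a, b are determined by the endpoint conditions.
With endpoint conditions z(0) = 0 and z(π/4) = 2: from z(0) = b we get b = 0, and a·π/4 + 0 = 2 gives a = 8/π, so
    z(θ) = (8/π) θ.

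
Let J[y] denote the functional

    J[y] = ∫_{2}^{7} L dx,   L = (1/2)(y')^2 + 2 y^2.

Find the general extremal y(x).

The Lagrangian is L = (1/2)(y')^2 + 2 y^2.
∂L/∂y = 4y.
∂L/∂y' = y'.
The Euler-Lagrange equation d/dx(∂L/∂y') − ∂L/∂y = 0 becomes:
    y'' - 4 y = 0
General solution: y(x) = A e^(2x) + B e^(-2x), where A and B are arbitrary constants fixed by the endpoint conditions.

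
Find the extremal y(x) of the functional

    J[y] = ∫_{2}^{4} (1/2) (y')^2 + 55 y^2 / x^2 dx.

The Lagrangian is L = (1/2) (y')^2 + 55 y^2 / x^2.
Compute ∂L/∂y = 110y/x^2, ∂L/∂y' = y'.
The Euler-Lagrange equation d/dx(∂L/∂y') − ∂L/∂y = 0 reduces to
    y'' − 110/x^2 · y = 0  (x > 0).
Its general solution is
    y(x) = A x^11 + B x^(-10),
with A, B fixed by the endpoint conditions.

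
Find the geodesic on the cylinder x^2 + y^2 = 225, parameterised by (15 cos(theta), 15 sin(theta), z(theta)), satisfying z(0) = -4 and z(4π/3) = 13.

Parameterise the cylinder of radius R = 15 as
    r(θ) = (15 cos θ, 15 sin θ, z(θ)).
The arc-length element is
    ds = sqrt(225 + (dz/dθ)^2) dθ,
so the Lagrangian is L = sqrt(225 + z'^2).
L depends on z' only, not on z or θ, so ∂L/∂z = 0 and
    ∂L/∂z' = z' / sqrt(225 + z'^2).
The Euler-Lagrange equation gives
    d/dθ( z' / sqrt(225 + z'^2) ) = 0,
so z' is constant. Integrating once:
    z(θ) = a θ + b,
a helix on the cylinder (a straight line when the cylinder is unrolled). The constants a, b are determined by the endpoint conditions.
With endpoint conditions z(0) = -4 and z(4π/3) = 13: from z(0) = b we get b = -4, and a·4π/3 + -4 = 13 gives a = 51/(4π), so
    z(θ) = (51/(4π)) θ − 4.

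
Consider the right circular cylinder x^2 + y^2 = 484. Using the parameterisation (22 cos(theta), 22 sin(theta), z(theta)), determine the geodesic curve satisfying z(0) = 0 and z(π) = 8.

Parameterise the cylinder of radius R = 22 as
    r(θ) = (22 cos θ, 22 sin θ, z(θ)).
The arc-length element is
    ds = sqrt(484 + (dz/dθ)^2) dθ,
so the Lagrangian is L = sqrt(484 + z'^2).
L depends on z' only, not on z or θ, so ∂L/∂z = 0 and
    ∂L/∂z' = z' / sqrt(484 + z'^2).
The Euler-Lagrange equation gives
    d/dθ( z' / sqrt(484 + z'^2) ) = 0,
so z' is constant. Integrating once:
    z(θ) = a θ + b,
a helix on the cylinder (a straight line when the cylinder is unrolled). The constants a, b are determined by the endpoint conditions.
With endpoint conditions z(0) = 0 and z(π) = 8: from z(0) = b we get b = 0, and a·π + 0 = 8 gives a = 8/π, so
    z(θ) = (8/π) θ.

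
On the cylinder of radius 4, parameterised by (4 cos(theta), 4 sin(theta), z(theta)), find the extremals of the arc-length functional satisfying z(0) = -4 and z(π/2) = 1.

Parameterise the cylinder of radius R = 4 as
    r(θ) = (4 cos θ, 4 sin θ, z(θ)).
The arc-length element is
    ds = sqrt(16 + (dz/dθ)^2) dθ,
so the Lagrangian is L = sqrt(16 + z'^2).
L depends on z' only, not on z or θ, so ∂L/∂z = 0 and
    ∂L/∂z' = z' / sqrt(16 + z'^2).
The Euler-Lagrange equation gives
    d/dθ( z' / sqrt(16 + z'^2) ) = 0,
so z' is constant. Integrating once:
    z(θ) = a θ + b,
a helix on the cylinder (a straight line when the cylinder is unrolled). The constants a, b are determined by the endpoint conditions.
With endpoint conditions z(0) = -4 and z(π/2) = 1: from z(0) = b we get b = -4, and a·π/2 + -4 = 1 gives a = 10/π, so
    z(θ) = (10/π) θ − 4.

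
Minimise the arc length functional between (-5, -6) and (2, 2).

Arc-length functional: J[y] = ∫ sqrt(1 + (y')^2) dx.
Lagrangian L = sqrt(1 + (y')^2) has no explicit y dependence, so ∂L/∂y = 0 and the Euler-Lagrange equation gives
    d/dx( y' / sqrt(1 + (y')^2) ) = 0  ⇒  y' / sqrt(1 + (y')^2) = const.
Hence y' is constant, so y(x) is affine.
Fitting the endpoints (-5, -6) and (2, 2):
    slope m = (2 − (-6)) / (2 − (-5)) = 8/7,
    intercept c = (-6) − m·(-5) = -2/7.
Extremal: y(x) = (8/7) x - 2/7.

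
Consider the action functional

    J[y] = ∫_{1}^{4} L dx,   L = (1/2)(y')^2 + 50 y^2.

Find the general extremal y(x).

The Lagrangian is L = (1/2)(y')^2 + 50 y^2.
∂L/∂y = 100y.
∂L/∂y' = y'.
The Euler-Lagrange equation d/dx(∂L/∂y') − ∂L/∂y = 0 becomes:
    y'' - 100 y = 0
General solution: y(x) = A e^(10x) + B e^(-10x), where A and B are arbitrary constants fixed by the endpoint conditions.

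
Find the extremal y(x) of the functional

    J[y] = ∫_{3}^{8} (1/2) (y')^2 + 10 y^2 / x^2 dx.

The Lagrangian is L = (1/2) (y')^2 + 10 y^2 / x^2.
Compute ∂L/∂y = 20y/x^2, ∂L/∂y' = y'.
The Euler-Lagrange equation d/dx(∂L/∂y') − ∂L/∂y = 0 reduces to
    y'' − 20/x^2 · y = 0  (x > 0).
Its general solution is
    y(x) = A x^5 + B x^(-4),
with A, B fixed by the endpoint conditions.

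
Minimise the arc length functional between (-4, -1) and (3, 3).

Arc-length functional: J[y] = ∫ sqrt(1 + (y')^2) dx.
Lagrangian L = sqrt(1 + (y')^2) has no explicit y dependence, so ∂L/∂y = 0 and the Euler-Lagrange equation gives
    d/dx( y' / sqrt(1 + (y')^2) ) = 0  ⇒  y' / sqrt(1 + (y')^2) = const.
Hence y' is constant, so y(x) is affine.
Fitting the endpoints (-4, -1) and (3, 3):
    slope m = (3 − (-1)) / (3 − (-4)) = 4/7,
    intercept c = (-1) − m·(-4) = 9/7.
Extremal: y(x) = (4/7) x + 9/7.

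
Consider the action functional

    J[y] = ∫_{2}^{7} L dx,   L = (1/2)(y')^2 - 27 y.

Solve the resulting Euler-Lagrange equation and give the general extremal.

The Lagrangian is L = (1/2)(y')^2 - 27 y.
∂L/∂y = -27.
∂L/∂y' = y'.
The Euler-Lagrange equation d/dx(∂L/∂y') − ∂L/∂y = 0 becomes:
    y'' + 27 = 0
General solution: y(x) = -(27/2) x^2 + A x + B, where A and B are arbitrary constants fixed by the endpoint conditions.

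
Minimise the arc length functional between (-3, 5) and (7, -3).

Arc-length functional: J[y] = ∫ sqrt(1 + (y')^2) dx.
Lagrangian L = sqrt(1 + (y')^2) has no explicit y dependence, so ∂L/∂y = 0 and the Euler-Lagrange equation gives
    d/dx( y' / sqrt(1 + (y')^2) ) = 0  ⇒  y' / sqrt(1 + (y')^2) = const.
Hence y' is constant, so y(x) is affine.
Fitting the endpoints (-3, 5) and (7, -3):
    slope m = ((-3) − 5) / (7 − (-3)) = -4/5,
    intercept c = 5 − m·(-3) = 13/5.
Extremal: y(x) = (-4/5) x + 13/5.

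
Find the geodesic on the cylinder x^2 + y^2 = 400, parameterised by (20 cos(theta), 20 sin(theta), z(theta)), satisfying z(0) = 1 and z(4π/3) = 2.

Parameterise the cylinder of radius R = 20 as
    r(θ) = (20 cos θ, 20 sin θ, z(θ)).
The arc-length element is
    ds = sqrt(400 + (dz/dθ)^2) dθ,
so the Lagrangian is L = sqrt(400 + z'^2).
L depends on z' only, not on z or θ, so ∂L/∂z = 0 and
    ∂L/∂z' = z' / sqrt(400 + z'^2).
The Euler-Lagrange equation gives
    d/dθ( z' / sqrt(400 + z'^2) ) = 0,
so z' is constant. Integrating once:
    z(θ) = a θ + b,
a helix on the cylinder (a straight line when the cylinder is unrolled). The constants a, b are determined by the endpoint conditions.
With endpoint conditions z(0) = 1 and z(4π/3) = 2: from z(0) = b we get b = 1, and a·4π/3 + 1 = 2 gives a = 3/(4π), so
    z(θ) = (3/(4π)) θ + 1.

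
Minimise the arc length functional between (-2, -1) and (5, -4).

Arc-length functional: J[y] = ∫ sqrt(1 + (y')^2) dx.
Lagrangian L = sqrt(1 + (y')^2) has no explicit y dependence, so ∂L/∂y = 0 and the Euler-Lagrange equation gives
    d/dx( y' / sqrt(1 + (y')^2) ) = 0  ⇒  y' / sqrt(1 + (y')^2) = const.
Hence y' is constant, so y(x) is affine.
Fitting the endpoints (-2, -1) and (5, -4):
    slope m = ((-4) − (-1)) / (5 − (-2)) = -3/7,
    intercept c = (-1) − m·(-2) = -13/7.
Extremal: y(x) = (-3/7) x - 13/7.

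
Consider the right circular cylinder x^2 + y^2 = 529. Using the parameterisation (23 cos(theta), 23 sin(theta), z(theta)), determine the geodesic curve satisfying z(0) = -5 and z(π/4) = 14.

Parameterise the cylinder of radius R = 23 as
    r(θ) = (23 cos θ, 23 sin θ, z(θ)).
The arc-length element is
    ds = sqrt(529 + (dz/dθ)^2) dθ,
so the Lagrangian is L = sqrt(529 + z'^2).
L depends on z' only, not on z or θ, so ∂L/∂z = 0 and
    ∂L/∂z' = z' / sqrt(529 + z'^2).
The Euler-Lagrange equation gives
    d/dθ( z' / sqrt(529 + z'^2) ) = 0,
so z' is constant. Integrating once:
    z(θ) = a θ + b,
a helix on the cylinder (a straight line when the cylinder is unrolled). The constants a, b are determined by the endpoint conditions.
With endpoint conditions z(0) = -5 and z(π/4) = 14: from z(0) = b we get b = -5, and a·π/4 + -5 = 14 gives a = 76/π, so
    z(θ) = (76/π) θ − 5.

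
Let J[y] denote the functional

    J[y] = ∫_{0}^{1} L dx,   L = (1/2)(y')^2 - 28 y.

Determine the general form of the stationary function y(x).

The Lagrangian is L = (1/2)(y')^2 - 28 y.
∂L/∂y = -28.
∂L/∂y' = y'.
The Euler-Lagrange equation d/dx(∂L/∂y') − ∂L/∂y = 0 becomes:
    y'' + 28 = 0
General solution: y(x) = -14 x^2 + A x + B, where A and B are arbitrary constants fixed by the endpoint conditions.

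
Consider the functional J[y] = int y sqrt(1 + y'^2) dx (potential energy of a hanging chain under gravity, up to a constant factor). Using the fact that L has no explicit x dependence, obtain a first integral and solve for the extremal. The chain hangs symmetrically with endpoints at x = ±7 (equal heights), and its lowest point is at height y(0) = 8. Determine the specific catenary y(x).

The Lagrangian L(y, y') = y sqrt(1 + y'^2) has no explicit x dependence, so the Beltrami identity applies:
    L − y' ∂L/∂y' = C.
Compute ∂L/∂y' = y · y' / sqrt(1 + y'^2). Then
    L − y' ∂L/∂y'
    = y sqrt(1 + y'^2) − y · y'^2 / sqrt(1 + y'^2)
    = y (1 + y'^2 − y'^2) / sqrt(1 + y'^2)
    = y / sqrt(1 + y'^2) = C.
Squaring gives y^2 = C^2 (1 + y'^2), i.e.
    y'^2 = y^2 / C^2 − 1.
Separating variables,
    dy / sqrt(y^2 − C^2) = dx / C,
and integrating gives arccosh(y / C) = (x − a)/C, so
    y(x) = C cosh((x − a)/C),
the catenary. The constants C and a are fixed by the two endpoint conditions (and, for the hanging-chain problem, the length constraint selects C).
Now fit the given data. The endpoints x = ±7 are symmetric at equal height, so the catenary is even about its minimum: a = 0 and y(x) = C cosh(x/C). The lowest point is y(0) = C cosh(0) = C, and we are told y(0) = 8, so C = 8. Therefore
    y(x) = 8 cosh(x/8),
and at the endpoints
    y(±7) = 8 cosh(7/8).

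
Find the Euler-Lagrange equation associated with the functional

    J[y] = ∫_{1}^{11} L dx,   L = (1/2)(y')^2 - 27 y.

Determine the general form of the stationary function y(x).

The Lagrangian is L = (1/2)(y')^2 - 27 y.
∂L/∂y = -27.
∂L/∂y' = y'.
The Euler-Lagrange equation d/dx(∂L/∂y') − ∂L/∂y = 0 becomes:
    y'' + 27 = 0
General solution: y(x) = -(27/2) x^2 + A x + B, where A and B are arbitrary constants fixed by the endpoint conditions.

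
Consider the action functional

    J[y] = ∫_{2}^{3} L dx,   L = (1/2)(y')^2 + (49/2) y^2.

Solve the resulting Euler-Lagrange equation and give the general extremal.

The Lagrangian is L = (1/2)(y')^2 + (49/2) y^2.
∂L/∂y = 49y.
∂L/∂y' = y'.
The Euler-Lagrange equation d/dx(∂L/∂y') − ∂L/∂y = 0 becomes:
    y'' - 49 y = 0
General solution: y(x) = A e^(7x) + B e^(-7x), where A and B are arbitrary constants fixed by the endpoint conditions.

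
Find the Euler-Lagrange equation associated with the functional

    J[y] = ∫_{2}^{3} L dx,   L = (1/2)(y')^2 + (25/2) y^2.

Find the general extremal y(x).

The Lagrangian is L = (1/2)(y')^2 + (25/2) y^2.
∂L/∂y = 25y.
∂L/∂y' = y'.
The Euler-Lagrange equation d/dx(∂L/∂y') − ∂L/∂y = 0 becomes:
    y'' - 25 y = 0
General solution: y(x) = A e^(5x) + B e^(-5x), where A and B are arbitrary constants fixed by the endpoint conditions.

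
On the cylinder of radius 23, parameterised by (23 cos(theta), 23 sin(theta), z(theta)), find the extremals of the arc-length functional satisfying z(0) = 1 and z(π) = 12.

Parameterise the cylinder of radius R = 23 as
    r(θ) = (23 cos θ, 23 sin θ, z(θ)).
The arc-length element is
    ds = sqrt(529 + (dz/dθ)^2) dθ,
so the Lagrangian is L = sqrt(529 + z'^2).
L depends on z' only, not on z or θ, so ∂L/∂z = 0 and
    ∂L/∂z' = z' / sqrt(529 + z'^2).
The Euler-Lagrange equation gives
    d/dθ( z' / sqrt(529 + z'^2) ) = 0,
so z' is constant. Integrating once:
    z(θ) = a θ + b,
a helix on the cylinder (a straight line when the cylinder is unrolled). The constants a, b are determined by the endpoint conditions.
With endpoint conditions z(0) = 1 and z(π) = 12: from z(0) = b we get b = 1, and a·π + 1 = 12 gives a = 11/π, so
    z(θ) = (11/π) θ + 1.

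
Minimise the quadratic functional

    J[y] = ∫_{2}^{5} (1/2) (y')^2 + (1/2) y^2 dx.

The Lagrangian is L = (1/2) (y')^2 + (1/2) y^2.
Compute ∂L/∂y = y, ∂L/∂y' = y'.
The Euler-Lagrange equation d/dx(∂L/∂y') − ∂L/∂y = 0 reduces to
    y'' − y = 0.
Its general solution is
    y(x) = A e^x + B e^(−x),
with A, B fixed by the endpoint conditions.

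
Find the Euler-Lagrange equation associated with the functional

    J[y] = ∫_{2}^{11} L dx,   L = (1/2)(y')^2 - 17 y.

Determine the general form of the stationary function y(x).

The Lagrangian is L = (1/2)(y')^2 - 17 y.
∂L/∂y = -17.
∂L/∂y' = y'.
The Euler-Lagrange equation d/dx(∂L/∂y') − ∂L/∂y = 0 becomes:
    y'' + 17 = 0
General solution: y(x) = -(17/2) x^2 + A x + B, where A and B are arbitrary constants fixed by the endpoint conditions.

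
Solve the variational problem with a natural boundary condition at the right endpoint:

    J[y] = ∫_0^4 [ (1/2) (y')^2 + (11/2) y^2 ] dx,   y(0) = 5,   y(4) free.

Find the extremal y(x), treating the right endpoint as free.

The Lagrangian L = (1/2) (y')^2 + (11/2) y^2 gives
    ∂L/∂y = 11 y,   ∂L/∂y' = y'.
Euler-Lagrange: y'' − 11 y = 0.
With k = sqrt(11), the general solution is
    y(x) = A cosh(sqrt(11) x) + B sinh(sqrt(11) x).
Fixed left endpoint y(0) = 5 ⇒ A = 5.
The right endpoint x = 4 is free, so the natural (transversality) condition is ∂L/∂y' |_{x=4} = 0, i.e. y'(4) = 0.
Compute y'(x) = A k sinh(k x) + B k cosh(k x), so
    y'(4) = A k sinh(k·4) + B k cosh(k·4) = 0
    ⇒ B = −A tanh(k·4) = − 5 tanh(sqrt(11)·4).
Therefore the extremal is
    y(x) = 5 cosh(sqrt(11) x) − 5 tanh(sqrt(11)·4) sinh(sqrt(11) x).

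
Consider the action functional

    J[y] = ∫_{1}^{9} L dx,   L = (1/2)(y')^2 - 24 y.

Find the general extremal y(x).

The Lagrangian is L = (1/2)(y')^2 - 24 y.
∂L/∂y = -24.
∂L/∂y' = y'.
The Euler-Lagrange equation d/dx(∂L/∂y') − ∂L/∂y = 0 becomes:
    y'' + 24 = 0
General solution: y(x) = -12 x^2 + A x + B, where A and B are arbitrary constants fixed by the endpoint conditions.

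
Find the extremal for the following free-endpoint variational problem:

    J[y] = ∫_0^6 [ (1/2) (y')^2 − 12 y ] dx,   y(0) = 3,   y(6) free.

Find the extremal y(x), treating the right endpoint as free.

The Lagrangian L = (1/2) (y')^2 − 12 y gives
    ∂L/∂y = −12,   ∂L/∂y' = y'.
Euler-Lagrange: d/dx(y') − (−12) = 0, i.e. y'' + 12 = 0, so
    y(x) = −(12/2) x^2 + C1 x + C2.
Fixed left endpoint y(0) = 3 ⇒ C2 = 3.
The right endpoint x = 6 is free, so the natural (transversality) condition is ∂L/∂y' |_{x=6} = 0, i.e. y'(6) = 0.
Compute y'(x) = −12 x + C1, so y'(6) = −72 + C1 = 0 ⇒ C1 = 72.
Therefore the extremal is
    y(x) = −6 x^2 + 72 x + 3.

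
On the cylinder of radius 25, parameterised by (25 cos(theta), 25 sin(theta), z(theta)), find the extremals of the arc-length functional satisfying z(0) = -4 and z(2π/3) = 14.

Parameterise the cylinder of radius R = 25 as
    r(θ) = (25 cos θ, 25 sin θ, z(θ)).
The arc-length element is
    ds = sqrt(625 + (dz/dθ)^2) dθ,
so the Lagrangian is L = sqrt(625 + z'^2).
L depends on z' only, not on z or θ, so ∂L/∂z = 0 and
    ∂L/∂z' = z' / sqrt(625 + z'^2).
The Euler-Lagrange equation gives
    d/dθ( z' / sqrt(625 + z'^2) ) = 0,
so z' is constant. Integrating once:
    z(θ) = a θ + b,
a helix on the cylinder (a straight line when the cylinder is unrolled). The constants a, b are determined by the endpoint conditions.
With endpoint conditions z(0) = -4 and z(2π/3) = 14: from z(0) = b we get b = -4, and a·2π/3 + -4 = 14 gives a = 27/π, so
    z(θ) = (27/π) θ − 4.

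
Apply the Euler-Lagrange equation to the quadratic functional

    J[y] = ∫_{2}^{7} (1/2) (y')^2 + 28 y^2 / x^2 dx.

The Lagrangian is L = (1/2) (y')^2 + 28 y^2 / x^2.
Compute ∂L/∂y = 56y/x^2, ∂L/∂y' = y'.
The Euler-Lagrange equation d/dx(∂L/∂y') − ∂L/∂y = 0 reduces to
    y'' − 56/x^2 · y = 0  (x > 0).
Its general solution is
    y(x) = A x^8 + B x^(-7),
with A, B fixed by the endpoint conditions.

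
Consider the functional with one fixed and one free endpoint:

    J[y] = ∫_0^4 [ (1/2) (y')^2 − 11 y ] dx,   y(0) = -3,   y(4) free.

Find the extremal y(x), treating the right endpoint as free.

The Lagrangian L = (1/2) (y')^2 − 11 y gives
    ∂L/∂y = −11,   ∂L/∂y' = y'.
Euler-Lagrange: d/dx(y') − (−11) = 0, i.e. y'' + 11 = 0, so
    y(x) = −(11/2) x^2 + C1 x + C2.
Fixed left endpoint y(0) = -3 ⇒ C2 = -3.
The right endpoint x = 4 is free, so the natural (transversality) condition is ∂L/∂y' |_{x=4} = 0, i.e. y'(4) = 0.
Compute y'(x) = −11 x + C1, so y'(4) = −44 + C1 = 0 ⇒ C1 = 44.
Therefore the extremal is
    y(x) = −(11/2) x^2 + 44 x − 3.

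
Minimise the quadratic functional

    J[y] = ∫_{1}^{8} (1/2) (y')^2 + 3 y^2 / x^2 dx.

The Lagrangian is L = (1/2) (y')^2 + 3 y^2 / x^2.
Compute ∂L/∂y = 6y/x^2, ∂L/∂y' = y'.
The Euler-Lagrange equation d/dx(∂L/∂y') − ∂L/∂y = 0 reduces to
    y'' − 6/x^2 · y = 0  (x > 0).
Its general solution is
    y(x) = A x^3 + B x^(-2),
with A, B fixed by the endpoint conditions.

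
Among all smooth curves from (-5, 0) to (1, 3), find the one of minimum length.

Arc-length functional: J[y] = ∫ sqrt(1 + (y')^2) dx.
Lagrangian L = sqrt(1 + (y')^2) has no explicit y dependence, so ∂L/∂y = 0 and the Euler-Lagrange equation gives
    d/dx( y' / sqrt(1 + (y')^2) ) = 0  ⇒  y' / sqrt(1 + (y')^2) = const.
Hence y' is constant, so y(x) is affine.
Fitting the endpoints (-5, 0) and (1, 3):
    slope m = (3 − 0) / (1 − (-5)) = 1/2,
    intercept c = 0 − m·(-5) = 5/2.
Extremal: y(x) = (1/2) x + 5/2.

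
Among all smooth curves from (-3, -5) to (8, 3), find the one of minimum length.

Arc-length functional: J[y] = ∫ sqrt(1 + (y')^2) dx.
Lagrangian L = sqrt(1 + (y')^2) has no explicit y dependence, so ∂L/∂y = 0 and the Euler-Lagrange equation gives
    d/dx( y' / sqrt(1 + (y')^2) ) = 0  ⇒  y' / sqrt(1 + (y')^2) = const.
Hence y' is constant, so y(x) is affine.
Fitting the endpoints (-3, -5) and (8, 3):
    slope m = (3 − (-5)) / (8 − (-3)) = 8/11,
    intercept c = (-5) − m·(-3) = -31/11.
Extremal: y(x) = (8/11) x - 31/11.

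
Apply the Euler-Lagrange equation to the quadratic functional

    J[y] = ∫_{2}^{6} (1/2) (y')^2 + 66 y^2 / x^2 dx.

The Lagrangian is L = (1/2) (y')^2 + 66 y^2 / x^2.
Compute ∂L/∂y = 132y/x^2, ∂L/∂y' = y'.
The Euler-Lagrange equation d/dx(∂L/∂y') − ∂L/∂y = 0 reduces to
    y'' − 132/x^2 · y = 0  (x > 0).
Its general solution is
    y(x) = A x^12 + B x^(-11),
with A, B fixed by the endpoint conditions.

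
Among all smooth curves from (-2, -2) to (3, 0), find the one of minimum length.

Arc-length functional: J[y] = ∫ sqrt(1 + (y')^2) dx.
Lagrangian L = sqrt(1 + (y')^2) has no explicit y dependence, so ∂L/∂y = 0 and the Euler-Lagrange equation gives
    d/dx( y' / sqrt(1 + (y')^2) ) = 0  ⇒  y' / sqrt(1 + (y')^2) = const.
Hence y' is constant, so y(x) is affine.
Fitting the endpoints (-2, -2) and (3, 0):
    slope m = (0 − (-2)) / (3 − (-2)) = 2/5,
    intercept c = (-2) − m·(-2) = -6/5.
Extremal: y(x) = (2/5) x - 6/5.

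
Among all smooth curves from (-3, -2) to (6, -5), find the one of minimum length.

Arc-length functional: J[y] = ∫ sqrt(1 + (y')^2) dx.
Lagrangian L = sqrt(1 + (y')^2) has no explicit y dependence, so ∂L/∂y = 0 and the Euler-Lagrange equation gives
    d/dx( y' / sqrt(1 + (y')^2) ) = 0  ⇒  y' / sqrt(1 + (y')^2) = const.
Hence y' is constant, so y(x) is affine.
Fitting the endpoints (-3, -2) and (6, -5):
    slope m = ((-5) − (-2)) / (6 − (-3)) = -1/3,
    intercept c = (-2) − m·(-3) = -3.
Extremal: y(x) = (-1/3) x - 3.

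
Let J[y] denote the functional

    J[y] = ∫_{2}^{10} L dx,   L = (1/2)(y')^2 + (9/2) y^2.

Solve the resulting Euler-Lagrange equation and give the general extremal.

The Lagrangian is L = (1/2)(y')^2 + (9/2) y^2.
∂L/∂y = 9y.
∂L/∂y' = y'.
The Euler-Lagrange equation d/dx(∂L/∂y') − ∂L/∂y = 0 becomes:
    y'' - 9 y = 0
General solution: y(x) = A e^(3x) + B e^(-3x), where A and B are arbitrary constants fixed by the endpoint conditions.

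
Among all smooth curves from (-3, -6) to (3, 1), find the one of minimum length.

Arc-length functional: J[y] = ∫ sqrt(1 + (y')^2) dx.
Lagrangian L = sqrt(1 + (y')^2) has no explicit y dependence, so ∂L/∂y = 0 and the Euler-Lagrange equation gives
    d/dx( y' / sqrt(1 + (y')^2) ) = 0  ⇒  y' / sqrt(1 + (y')^2) = const.
Hence y' is constant, so y(x) is affine.
Fitting the endpoints (-3, -6) and (3, 1):
    slope m = (1 − (-6)) / (3 − (-3)) = 7/6,
    intercept c = (-6) − m·(-3) = -5/2.
Extremal: y(x) = (7/6) x - 5/2.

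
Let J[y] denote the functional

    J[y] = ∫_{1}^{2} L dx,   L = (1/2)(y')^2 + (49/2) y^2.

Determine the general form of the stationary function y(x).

The Lagrangian is L = (1/2)(y')^2 + (49/2) y^2.
∂L/∂y = 49y.
∂L/∂y' = y'.
The Euler-Lagrange equation d/dx(∂L/∂y') − ∂L/∂y = 0 becomes:
    y'' - 49 y = 0
General solution: y(x) = A e^(7x) + B e^(-7x), where A and B are arbitrary constants fixed by the endpoint conditions.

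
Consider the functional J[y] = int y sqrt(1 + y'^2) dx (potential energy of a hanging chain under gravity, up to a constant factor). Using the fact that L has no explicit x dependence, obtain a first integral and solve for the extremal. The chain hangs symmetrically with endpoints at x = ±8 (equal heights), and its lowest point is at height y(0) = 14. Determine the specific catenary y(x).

The Lagrangian L(y, y') = y sqrt(1 + y'^2) has no explicit x dependence, so the Beltrami identity applies:
    L − y' ∂L/∂y' = C.
Compute ∂L/∂y' = y · y' / sqrt(1 + y'^2). Then
    L − y' ∂L/∂y'
    = y sqrt(1 + y'^2) − y · y'^2 / sqrt(1 + y'^2)
    = y (1 + y'^2 − y'^2) / sqrt(1 + y'^2)
    = y / sqrt(1 + y'^2) = C.
Squaring gives y^2 = C^2 (1 + y'^2), i.e.
    y'^2 = y^2 / C^2 − 1.
Separating variables,
    dy / sqrt(y^2 − C^2) = dx / C,
and integrating gives arccosh(y / C) = (x − a)/C, so
    y(x) = C cosh((x − a)/C),
the catenary. The constants C and a are fixed by the two endpoint conditions (and, for the hanging-chain problem, the length constraint selects C).
Now fit the given data. The endpoints x = ±8 are symmetric at equal height, so the catenary is even about its minimum: a = 0 and y(x) = C cosh(x/C). The lowest point is y(0) = C cosh(0) = C, and we are told y(0) = 14, so C = 14. Therefore
    y(x) = 14 cosh(x/14),
and at the endpoints
    y(±8) = 14 cosh(8/14).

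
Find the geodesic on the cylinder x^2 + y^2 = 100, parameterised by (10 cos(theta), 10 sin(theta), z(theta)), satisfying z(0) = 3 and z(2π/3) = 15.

Parameterise the cylinder of radius R = 10 as
    r(θ) = (10 cos θ, 10 sin θ, z(θ)).
The arc-length element is
    ds = sqrt(100 + (dz/dθ)^2) dθ,
so the Lagrangian is L = sqrt(100 + z'^2).
L depends on z' only, not on z or θ, so ∂L/∂z = 0 and
    ∂L/∂z' = z' / sqrt(100 + z'^2).
The Euler-Lagrange equation gives
    d/dθ( z' / sqrt(100 + z'^2) ) = 0,
so z' is constant. Integrating once:
    z(θ) = a θ + b,
a helix on the cylinder (a straight line when the cylinder is unrolled). The constants a, b are determined by the endpoint conditions.
With endpoint conditions z(0) = 3 and z(2π/3) = 15: from z(0) = b we get b = 3, and a·2π/3 + 3 = 15 gives a = 18/π, so
    z(θ) = (18/π) θ + 3.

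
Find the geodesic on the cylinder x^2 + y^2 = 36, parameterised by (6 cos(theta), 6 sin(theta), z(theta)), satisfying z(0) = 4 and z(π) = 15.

Parameterise the cylinder of radius R = 6 as
    r(θ) = (6 cos θ, 6 sin θ, z(θ)).
The arc-length element is
    ds = sqrt(36 + (dz/dθ)^2) dθ,
so the Lagrangian is L = sqrt(36 + z'^2).
L depends on z' only, not on z or θ, so ∂L/∂z = 0 and
    ∂L/∂z' = z' / sqrt(36 + z'^2).
The Euler-Lagrange equation gives
    d/dθ( z' / sqrt(36 + z'^2) ) = 0,
so z' is constant. Integrating once:
    z(θ) = a θ + b,
a helix on the cylinder (a straight line when the cylinder is unrolled). The constants a, b are determined by the endpoint conditions.
With endpoint conditions z(0) = 4 and z(π) = 15: from z(0) = b we get b = 4, and a·π + 4 = 15 gives a = 11/π, so
    z(θ) = (11/π) θ + 4.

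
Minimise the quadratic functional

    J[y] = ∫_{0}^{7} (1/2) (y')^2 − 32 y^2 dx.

The Lagrangian is L = (1/2) (y')^2 − 32 y^2.
Compute ∂L/∂y = -64y, ∂L/∂y' = y'.
The Euler-Lagrange equation d/dx(∂L/∂y') − ∂L/∂y = 0 reduces to
    y'' + 64 y = 0.
Its general solution is
    y(x) = A sin(8x) + B cos(8x),
with A, B fixed by the endpoint conditions.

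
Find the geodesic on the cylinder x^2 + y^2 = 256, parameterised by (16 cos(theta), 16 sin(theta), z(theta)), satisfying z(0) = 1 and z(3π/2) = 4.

Parameterise the cylinder of radius R = 16 as
    r(θ) = (16 cos θ, 16 sin θ, z(θ)).
The arc-length element is
    ds = sqrt(256 + (dz/dθ)^2) dθ,
so the Lagrangian is L = sqrt(256 + z'^2).
L depends on z' only, not on z or θ, so ∂L/∂z = 0 and
    ∂L/∂z' = z' / sqrt(256 + z'^2).
The Euler-Lagrange equation gives
    d/dθ( z' / sqrt(256 + z'^2) ) = 0,
so z' is constant. Integrating once:
    z(θ) = a θ + b,
a helix on the cylinder (a straight line when the cylinder is unrolled). The constants a, b are determined by the endpoint conditions.
With endpoint conditions z(0) = 1 and z(3π/2) = 4: from z(0) = b we get b = 1, and a·3π/2 + 1 = 4 gives a = 2/π, so
    z(θ) = (2/π) θ + 1.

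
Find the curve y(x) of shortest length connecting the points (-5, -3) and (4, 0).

Arc-length functional: J[y] = ∫ sqrt(1 + (y')^2) dx.
Lagrangian L = sqrt(1 + (y')^2) has no explicit y dependence, so ∂L/∂y = 0 and the Euler-Lagrange equation gives
    d/dx( y' / sqrt(1 + (y')^2) ) = 0  ⇒  y' / sqrt(1 + (y')^2) = const.
Hence y' is constant, so y(x) is affine.
Fitting the endpoints (-5, -3) and (4, 0):
    slope m = (0 − (-3)) / (4 − (-5)) = 1/3,
    intercept c = (-3) − m·(-5) = -4/3.
Extremal: y(x) = (1/3) x - 4/3.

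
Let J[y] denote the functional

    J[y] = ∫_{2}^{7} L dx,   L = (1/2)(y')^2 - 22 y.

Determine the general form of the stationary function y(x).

The Lagrangian is L = (1/2)(y')^2 - 22 y.
∂L/∂y = -22.
∂L/∂y' = y'.
The Euler-Lagrange equation d/dx(∂L/∂y') − ∂L/∂y = 0 becomes:
    y'' + 22 = 0
General solution: y(x) = -11 x^2 + A x + B, where A and B are arbitrary constants fixed by the endpoint conditions.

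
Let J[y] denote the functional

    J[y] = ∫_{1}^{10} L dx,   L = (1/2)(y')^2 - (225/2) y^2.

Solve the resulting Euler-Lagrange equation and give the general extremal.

The Lagrangian is L = (1/2)(y')^2 - (225/2) y^2.
∂L/∂y = -225y.
∂L/∂y' = y'.
The Euler-Lagrange equation d/dx(∂L/∂y') − ∂L/∂y = 0 becomes:
    y'' + 225 y = 0
General solution: y(x) = A sin(15x) + B cos(15x), where A and B are arbitrary constants fixed by the endpoint conditions.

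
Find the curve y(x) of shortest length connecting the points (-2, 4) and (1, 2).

Arc-length functional: J[y] = ∫ sqrt(1 + (y')^2) dx.
Lagrangian L = sqrt(1 + (y')^2) has no explicit y dependence, so ∂L/∂y = 0 and the Euler-Lagrange equation gives
    d/dx( y' / sqrt(1 + (y')^2) ) = 0  ⇒  y' / sqrt(1 + (y')^2) = const.
Hence y' is constant, so y(x) is affine.
Fitting the endpoints (-2, 4) and (1, 2):
    slope m = (2 − 4) / (1 − (-2)) = -2/3,
    intercept c = 4 − m·(-2) = 8/3.
Extremal: y(x) = (-2/3) x + 8/3.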